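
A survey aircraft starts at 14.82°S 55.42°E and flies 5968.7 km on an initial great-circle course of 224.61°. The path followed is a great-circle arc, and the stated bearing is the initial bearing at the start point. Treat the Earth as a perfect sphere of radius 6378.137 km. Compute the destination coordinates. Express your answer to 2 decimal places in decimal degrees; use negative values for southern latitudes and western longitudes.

Angular distance δ = d/R = 5968.7 / 6378.137 = 0.935806 rad.
Converting: φ₁ = -0.258658 rad, θ = 3.920184 rad.
Applying the spherical law of cosines for sides, sin φ₂ = sin φ₁ cos δ + cos φ₁ sin δ cos θ = -0.705794, so φ₂ = -44.89°.
Then Δλ = atan2(-0.546580, 0.412639) = -0.924136 rad, from sin θ sin δ cos φ₁ over cos δ − sin φ₁ sin φ₂.
λ₂ = λ₁ + Δλ = 2.47°.

latitude -44.89°, longitude 2.47°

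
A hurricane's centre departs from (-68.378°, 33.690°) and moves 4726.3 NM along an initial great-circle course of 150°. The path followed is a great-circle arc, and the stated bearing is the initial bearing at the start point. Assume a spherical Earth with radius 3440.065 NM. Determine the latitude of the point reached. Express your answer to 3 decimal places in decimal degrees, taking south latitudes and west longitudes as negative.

latitude -29.657°

The arc subtends δ = 4726.3/3440.065 = 1.373898 rad at the centre.
With φ₁ = -68.378° = -1.193421 rad and θ = 150° = 2.617994 rad:
Destination latitude: φ₂ = arcsin( sin φ₁ cos δ + cos φ₁ sin δ cos θ ) = arcsin(-0.494811) = -29.657°.
Δλ = atan2( sin θ sin δ cos φ₁ , cos δ − sin φ₁ sin φ₂ ) = atan2(0.180681, -0.264366) = 2.542060 rad = 145.649°.
λ₂ = 33.690° + 145.649° = 179.339°.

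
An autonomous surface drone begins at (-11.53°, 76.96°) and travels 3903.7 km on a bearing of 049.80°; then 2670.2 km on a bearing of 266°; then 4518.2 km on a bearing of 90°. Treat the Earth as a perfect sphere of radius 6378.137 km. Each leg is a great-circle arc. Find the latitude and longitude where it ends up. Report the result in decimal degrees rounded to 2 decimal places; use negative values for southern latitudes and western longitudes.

latitude 6.75°, longitude 120.26°

Apply the spherical direct solution leg by leg, carrying full precision between legs.
Leg 1: from (-11.53°, 76.96°), δ = 3903.7/6378.137 = 0.612044 rad, θ = 49.8° → φ = 11.52°, λ = 103.57°.
Leg 2: from (11.52°, 103.57°), δ = 2670.2/6378.137 = 0.418649 rad, θ = 266° → φ = 8.90°, λ = 79.33°.
Leg 3: from (8.90°, 79.33°), δ = 4518.2/6378.137 = 0.708389 rad, θ = 90° → φ = 6.75°, λ = 120.26°.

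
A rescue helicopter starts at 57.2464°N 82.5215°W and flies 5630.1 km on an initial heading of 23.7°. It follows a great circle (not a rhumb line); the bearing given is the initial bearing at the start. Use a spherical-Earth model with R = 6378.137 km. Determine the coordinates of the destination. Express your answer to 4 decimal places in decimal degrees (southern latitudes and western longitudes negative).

latitude 66.4573°, longitude 46.4615°

δ = 5630.1/6378.137 = 0.882719 rad (50.5760°).
Start latitude φ₁ = 0.999138 rad; initial bearing θ = 0.413643 rad.
sin φ₂ = sin φ₁ cos δ + cos φ₁ sin δ cos θ = (0.841005)(0.635053) + (0.541027)(0.772468)(0.915663) = 0.916763
φ₂ = asin(0.916763) = 1.159899 rad = 66.4573°.
Δλ = atan2( sin θ sin δ cos φ₁ , cos δ − sin φ₁ sin φ₂ ) = atan2(0.167985, -0.135949) = 2.251177 rad = 128.9830°.
Hence λ₂ = -82.5215° + 128.9830° = 46.4615°.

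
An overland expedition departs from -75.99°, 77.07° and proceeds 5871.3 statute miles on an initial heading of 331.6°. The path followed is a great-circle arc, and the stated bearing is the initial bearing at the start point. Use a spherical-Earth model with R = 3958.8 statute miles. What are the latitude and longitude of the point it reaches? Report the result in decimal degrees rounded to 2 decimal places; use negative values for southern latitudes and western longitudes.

latitude 7.31°, longitude 48.54°

Angular distance δ = d/R = 5871.3 / 3958.8 = 1.483101 rad.
With φ₁ = -75.99° = -1.326276 rad and θ = 331.6° = 5.787512 rad:
Applying the spherical law of cosines for sides, sin φ₂ = sin φ₁ cos δ + cos φ₁ sin δ cos θ = 0.127159, so φ₂ = 7.31°.
Then Δλ = atan2(-0.114702, 0.210960) = -0.498005 rad, from sin θ sin δ cos φ₁ over cos δ − sin φ₁ sin φ₂.
Hence λ₂ = 77.07° + -28.53° = 48.54°.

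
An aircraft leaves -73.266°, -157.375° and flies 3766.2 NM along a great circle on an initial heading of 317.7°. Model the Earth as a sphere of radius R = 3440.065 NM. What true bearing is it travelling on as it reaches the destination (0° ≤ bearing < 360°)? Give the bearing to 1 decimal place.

The arc subtends δ = 3766.2/3440.065 = 1.094805 rad at the centre.
Start latitude φ₁ = -1.278733 rad; initial bearing θ = 5.544911 rad.
Applying the spherical law of cosines for sides, sin φ₂ = sin φ₁ cos δ + cos φ₁ sin δ cos θ = -0.249527, so φ₂ = -14.450°.
Then Δλ = atan2(-0.172239, 0.219260) = -0.665866 rad, from sin θ sin δ cos φ₁ over cos δ − sin φ₁ sin φ₂.
λ₂ = -157.375° + -38.151° = -195.526°, normalized to (−180°, 180°] → 164.474°.
The forward bearing on arrival equals the back-azimuth from the destination plus 180°.
Back-azimuth from P₂ (-14.4°, 164.5°) to P₁ (-73.3°, -157.4°), with Δλ' = λ₁ − λ₂ = -321.8°: atan2( sin Δλ' cos φ₁ , cos φ₂ sin φ₁ − sin φ₂ cos φ₁ cos Δλ' ) = 168.5°.
Final bearing = (168.5° + 180°) mod 360° = 348.5°.

final bearing 348.5°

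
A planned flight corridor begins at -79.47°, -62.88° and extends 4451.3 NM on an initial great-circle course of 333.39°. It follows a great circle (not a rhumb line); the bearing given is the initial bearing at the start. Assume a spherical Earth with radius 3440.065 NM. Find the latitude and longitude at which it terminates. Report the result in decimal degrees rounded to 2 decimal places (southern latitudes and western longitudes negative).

latitude -6.40°, longitude -88.57°

δ = 4451.3/3440.065 = 1.293958 rad (74.1383°).
Start latitude φ₁ = -1.387013 rad; initial bearing θ = 5.818753 rad.
Destination latitude: φ₂ = arcsin( sin φ₁ cos δ + cos φ₁ sin δ cos θ ) = arcsin(-0.111541) = -6.40°.
Δλ = atan2( sin θ sin δ cos φ₁ , cos δ − sin φ₁ sin φ₂ ) = atan2(-0.078740, 0.163653) = -0.448446 rad = -25.69°.
λ₂ = -62.88° + -25.69° = -88.57°.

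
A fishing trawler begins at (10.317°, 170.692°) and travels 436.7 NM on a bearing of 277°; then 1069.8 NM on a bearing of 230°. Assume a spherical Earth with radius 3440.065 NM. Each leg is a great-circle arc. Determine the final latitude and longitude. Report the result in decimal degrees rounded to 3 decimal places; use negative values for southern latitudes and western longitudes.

Apply the spherical direct solution leg by leg, carrying full precision between legs.
Leg 1: from (10.317°, 170.692°), δ = 436.7/3440.065 = 0.126945 rad, θ = 277° → φ = 11.118°, λ = 163.334°.
Leg 2: from (11.118°, 163.334°), δ = 1069.8/3440.065 = 0.310982 rad, θ = 230° → φ = -0.539°, λ = 149.777°.

latitude -0.539°, longitude 149.777°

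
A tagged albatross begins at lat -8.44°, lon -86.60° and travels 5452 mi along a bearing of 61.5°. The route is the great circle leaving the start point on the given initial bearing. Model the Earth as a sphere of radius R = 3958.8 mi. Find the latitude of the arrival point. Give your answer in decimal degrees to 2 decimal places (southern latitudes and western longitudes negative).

Central angle δ = d/R = 1.377185 rad.
Start latitude φ₁ = -0.147306 rad; initial bearing θ = 1.073377 rad.
Destination latitude: φ₂ = arcsin( sin φ₁ cos δ + cos φ₁ sin δ cos θ ) = arcsin(0.434933) = 25.78°.
For the longitude increment, Δλ = atan2( sin θ sin δ cos φ₁, cos δ − sin φ₁ sin φ₂ ) = atan2(0.853057, 0.256241) = 73.28°.
λ₂ = -86.60° + 73.28° = -13.32°.

latitude 25.78°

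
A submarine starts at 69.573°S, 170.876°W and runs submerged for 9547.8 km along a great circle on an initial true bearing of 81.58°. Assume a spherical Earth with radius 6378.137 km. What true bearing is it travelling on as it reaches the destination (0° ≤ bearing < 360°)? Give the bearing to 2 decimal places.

The arc subtends δ = 9547.8/6378.137 = 1.496957 rad at the centre.
With φ₁ = -69.573° = -1.214278 rad and θ = 81.58° = 1.423840 rad:
sin φ₂ = sin φ₁ cos δ + cos φ₁ sin δ cos θ = (-0.937118)(0.073772) + (0.349014)(0.997275)(0.146428) = -0.018167
φ₂ = asin(-0.018167) = -0.018168 rad = -1.041°.
Δλ = atan2( sin θ sin δ cos φ₁ , cos δ − sin φ₁ sin φ₂ ) = atan2(0.344311, 0.056748) = 1.407450 rad = 80.641°.
λ₂ = λ₁ + Δλ = -90.235°.
The forward bearing on arrival equals the back-azimuth from the destination plus 180°.
Back-azimuth from P₂ (-1.04°, -90.24°) to P₁ (-69.57°, -170.88°), with Δλ' = λ₁ − λ₂ = -80.64°: atan2( sin Δλ' cos φ₁ , cos φ₂ sin φ₁ − sin φ₂ cos φ₁ cos Δλ' ) = 200.20°.
Final bearing = (200.20° + 180°) mod 360° = 20.20°.

final bearing 20.20°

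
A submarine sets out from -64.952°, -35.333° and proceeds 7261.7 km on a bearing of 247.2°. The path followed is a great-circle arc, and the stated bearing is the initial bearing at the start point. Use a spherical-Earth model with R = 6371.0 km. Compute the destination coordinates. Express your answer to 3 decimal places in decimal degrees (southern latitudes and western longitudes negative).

latitude -31.840°, longitude -134.962°

δ = 7261.7/6371 = 1.139805 rad (65.3060°).
Start latitude φ₁ = -1.133626 rad; initial bearing θ = 4.314454 rad.
Applying the spherical law of cosines for sides, sin φ₂ = sin φ₁ cos δ + cos φ₁ sin δ cos θ = -0.527543, so φ₂ = -31.840°.
Δλ = atan2( sin θ sin δ cos φ₁ , cos δ − sin φ₁ sin φ₂ ) = atan2(-0.354604, -0.060158) = -1.738845 rad = -99.629°.
λ₂ = λ₁ + Δλ = -134.962°.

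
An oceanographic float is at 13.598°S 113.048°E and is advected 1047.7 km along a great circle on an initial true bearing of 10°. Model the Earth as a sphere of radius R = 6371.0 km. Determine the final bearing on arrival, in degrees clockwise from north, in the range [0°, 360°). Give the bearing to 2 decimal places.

Central angle δ = d/R = 0.164448 rad.
With φ₁ = -13.598° = -0.237330 rad and θ = 10° = 0.174533 rad:
sin φ₂ = sin φ₁ cos δ + cos φ₁ sin δ cos θ = (-0.235108)(0.986509) + (0.971969)(0.163708)(0.984808) = -0.075234
φ₂ = asin(-0.075234) = -0.075306 rad = -4.315°.
Then Δλ = atan2(0.027631, 0.968821) = 0.028512 rad, from sin θ sin δ cos φ₁ over cos δ − sin φ₁ sin φ₂.
λ₂ = 113.048° + 1.634° = 114.682°.
The forward bearing on arrival equals the back-azimuth from the destination plus 180°.
Back-azimuth from P₂ (-4.31°, 114.68°) to P₁ (-13.60°, 113.05°), with Δλ' = λ₁ − λ₂ = -1.63°: atan2( sin Δλ' cos φ₁ , cos φ₂ sin φ₁ − sin φ₂ cos φ₁ cos Δλ' ) = 189.74°.
Final bearing = (189.74° + 180°) mod 360° = 9.74°.

final bearing 9.74°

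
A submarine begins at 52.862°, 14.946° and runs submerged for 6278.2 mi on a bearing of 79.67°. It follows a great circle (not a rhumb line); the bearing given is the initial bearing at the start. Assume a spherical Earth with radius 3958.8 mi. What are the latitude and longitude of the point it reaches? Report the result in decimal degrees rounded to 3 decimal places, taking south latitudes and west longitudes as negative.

latitude 5.522°, longitude 113.732°

δ = 6278.2/3958.8 = 1.585885 rad (90.8645°).
Start latitude φ₁ = 0.922616 rad; initial bearing θ = 1.390504 rad.
sin φ₂ = sin φ₁ cos δ + cos φ₁ sin δ cos θ = (0.797184)(-0.015088) + (0.603737)(0.999886)(0.179317) = 0.096220
φ₂ = asin(0.096220) = 0.096370 rad = 5.522°.
Then Δλ = atan2(0.593883, -0.091793) = 1.724147 rad, from sin θ sin δ cos φ₁ over cos δ − sin φ₁ sin φ₂.
Hence λ₂ = 14.946° + 98.786° = 113.732°.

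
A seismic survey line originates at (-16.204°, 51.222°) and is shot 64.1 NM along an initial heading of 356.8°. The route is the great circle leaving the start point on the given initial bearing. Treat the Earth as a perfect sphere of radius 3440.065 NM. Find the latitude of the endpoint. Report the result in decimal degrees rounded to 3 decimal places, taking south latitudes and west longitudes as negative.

δ = 64.1/3440.065 = 0.018633 rad (1.0676°).
Converting: φ₁ = -0.282813 rad, θ = 6.227335 rad.
sin φ₂ = sin φ₁ cos δ + cos φ₁ sin δ cos θ = (-0.279058)(0.999826) + (0.960274)(0.018632)(0.998441) = -0.261145
φ₂ = asin(-0.261145) = -0.264209 rad = -15.138°.
Then Δλ = atan2(-0.000999, 0.926952) = -0.001077 rad, from sin θ sin δ cos φ₁ over cos δ − sin φ₁ sin φ₂.
λ₂ = 51.222° + -0.062° = 51.160°.

latitude -15.138°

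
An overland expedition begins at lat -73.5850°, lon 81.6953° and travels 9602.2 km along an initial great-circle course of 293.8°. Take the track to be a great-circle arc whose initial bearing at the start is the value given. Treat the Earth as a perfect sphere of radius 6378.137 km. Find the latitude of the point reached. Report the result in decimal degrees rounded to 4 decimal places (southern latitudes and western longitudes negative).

Angular distance δ = d/R = 9602.2 / 6378.137 = 1.505487 rad.
Converting: φ₁ = -1.284301 rad, θ = 5.127777 rad.
Destination latitude: φ₂ = arcsin( sin φ₁ cos δ + cos φ₁ sin δ cos θ ) = arcsin(0.051193) = 2.9344°.
Δλ = atan2( sin θ sin δ cos φ₁ , cos δ − sin φ₁ sin φ₂ ) = atan2(-0.258010, 0.114369) = -1.153549 rad = -66.0935°.
λ₂ = λ₁ + Δλ = 15.6018°.

latitude 2.9344°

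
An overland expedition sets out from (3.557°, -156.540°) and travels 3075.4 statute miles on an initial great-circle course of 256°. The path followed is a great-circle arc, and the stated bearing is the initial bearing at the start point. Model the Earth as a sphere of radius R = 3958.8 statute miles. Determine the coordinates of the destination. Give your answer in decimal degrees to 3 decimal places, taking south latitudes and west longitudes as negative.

δ = 3075.4/3958.8 = 0.776852 rad (44.5103°).
Converting: φ₁ = 0.062081 rad, θ = 4.468043 rad.
Applying the spherical law of cosines for sides, sin φ₂ = sin φ₁ cos δ + cos φ₁ sin δ cos θ = -0.125026, so φ₂ = -7.182°.
Then Δλ = atan2(-0.678903, 0.720881) = -0.755419 rad, from sin θ sin δ cos φ₁ over cos δ − sin φ₁ sin φ₂.
λ₂ = -156.540° + -43.282° = -199.822°, normalized to (−180°, 180°] → 160.178°.

latitude -7.182°, longitude 160.178°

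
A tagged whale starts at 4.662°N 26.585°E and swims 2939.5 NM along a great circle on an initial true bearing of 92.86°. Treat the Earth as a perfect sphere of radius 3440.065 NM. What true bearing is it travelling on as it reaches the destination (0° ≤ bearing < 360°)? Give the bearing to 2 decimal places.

The arc subtends δ = 2939.5/3440.065 = 0.854490 rad at the centre.
With φ₁ = 4.662° = 0.081367 rad and θ = 92.86° = 1.620713 rad:
Destination latitude: φ₂ = arcsin( sin φ₁ cos δ + cos φ₁ sin δ cos θ ) = arcsin(0.015858) = 0.909°.
Then Δλ = atan2(0.750804, 0.655315) = 0.853204 rad, from sin θ sin δ cos φ₁ over cos δ − sin φ₁ sin φ₂.
λ₂ = λ₁ + Δλ = 75.470°.
The forward bearing on arrival equals the back-azimuth from the destination plus 180°.
Back-azimuth from P₂ (0.91°, 75.47°) to P₁ (4.66°, 26.59°), with Δλ' = λ₁ − λ₂ = -48.88°: atan2( sin Δλ' cos φ₁ , cos φ₂ sin φ₁ − sin φ₂ cos φ₁ cos Δλ' ) = 275.39°.
Final bearing = (275.39° + 180°) mod 360° = 95.39°.

final bearing 95.39°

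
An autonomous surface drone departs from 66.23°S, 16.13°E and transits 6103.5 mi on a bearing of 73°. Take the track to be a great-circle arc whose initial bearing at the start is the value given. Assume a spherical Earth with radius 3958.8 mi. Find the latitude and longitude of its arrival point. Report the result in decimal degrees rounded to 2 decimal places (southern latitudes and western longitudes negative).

Angular distance δ = d/R = 6103.5 / 3958.8 = 1.541755 rad.
Start latitude φ₁ = -1.155932 rad; initial bearing θ = 1.274090 rad.
Destination latitude: φ₂ = arcsin( sin φ₁ cos δ + cos φ₁ sin δ cos θ ) = arcsin(0.091221) = 5.23°.
Δλ = atan2( sin θ sin δ cos φ₁ , cos δ − sin φ₁ sin φ₂ ) = atan2(0.385292, 0.112520) = 1.286659 rad = 73.72°.
λ₂ = 16.13° + 73.72° = 89.85°.

latitude 5.23°, longitude 89.85°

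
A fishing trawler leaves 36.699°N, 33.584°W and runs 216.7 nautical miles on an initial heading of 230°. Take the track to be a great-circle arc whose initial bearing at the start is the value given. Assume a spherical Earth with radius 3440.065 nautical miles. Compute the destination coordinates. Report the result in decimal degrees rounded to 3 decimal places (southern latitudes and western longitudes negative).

latitude 34.332°, longitude -36.932°

The arc subtends δ = 216.7/3440.065 = 0.062993 rad at the centre.
Converting: φ₁ = 0.640518 rad, θ = 4.014257 rad.
Applying the spherical law of cosines for sides, sin φ₂ = sin φ₁ cos δ + cos φ₁ sin δ cos θ = 0.563982, so φ₂ = 34.332°.
Then Δλ = atan2(-0.038665, 0.660975) = -0.058430 rad, from sin θ sin δ cos φ₁ over cos δ − sin φ₁ sin φ₂.
λ₂ = λ₁ + Δλ = -36.932°.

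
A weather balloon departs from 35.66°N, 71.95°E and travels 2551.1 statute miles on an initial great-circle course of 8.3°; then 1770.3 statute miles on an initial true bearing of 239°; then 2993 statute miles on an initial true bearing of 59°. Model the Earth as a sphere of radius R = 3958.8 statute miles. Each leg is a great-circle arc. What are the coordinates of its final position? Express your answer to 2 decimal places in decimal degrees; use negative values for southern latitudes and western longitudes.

latitude 52.20°, longitude 124.76°

Apply the spherical direct solution leg by leg, carrying full precision between legs.
Leg 1: from (35.66°, 71.95°), δ = 2551.1/3958.8 = 0.644412 rad, θ = 8.3° → φ = 71.63°, λ = 87.92°.
Leg 2: from (71.63°, 87.92°), δ = 1770.3/3958.8 = 0.447181 rad, θ = 239° → φ = 51.77°, λ = 51.12°.
Leg 3: from (51.77°, 51.12°), δ = 2993/3958.8 = 0.756037 rad, θ = 59° → φ = 52.20°, λ = 124.76°.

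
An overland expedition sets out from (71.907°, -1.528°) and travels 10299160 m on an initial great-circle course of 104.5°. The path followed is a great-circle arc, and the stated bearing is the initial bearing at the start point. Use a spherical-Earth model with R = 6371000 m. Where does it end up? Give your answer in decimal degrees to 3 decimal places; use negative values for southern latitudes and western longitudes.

Angular distance δ = d/R = 10299160 / 6371000 = 1.616569 rad.
Converting: φ₁ = 1.255014 rad, θ = 1.823869 rad.
Destination latitude: φ₂ = arcsin( sin φ₁ cos δ + cos φ₁ sin δ cos θ ) = arcsin(-0.121171) = -6.960°.
Δλ = atan2( sin θ sin δ cos φ₁ , cos δ − sin φ₁ sin φ₂ ) = atan2(0.300353, 0.069423) = 1.343648 rad = 76.985°.
Hence λ₂ = -1.528° + 76.985° = 75.457°.

latitude -6.960°, longitude 75.457°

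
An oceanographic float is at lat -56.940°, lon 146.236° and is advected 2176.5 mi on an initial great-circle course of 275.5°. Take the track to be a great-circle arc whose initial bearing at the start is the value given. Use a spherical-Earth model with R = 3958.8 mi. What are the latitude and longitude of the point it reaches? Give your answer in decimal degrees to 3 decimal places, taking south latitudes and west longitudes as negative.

δ = 2176.5/3958.8 = 0.549788 rad (31.5005°).
Start latitude φ₁ = -0.993790 rad; initial bearing θ = 4.808382 rad.
Destination latitude: φ₂ = arcsin( sin φ₁ cos δ + cos φ₁ sin δ cos θ ) = arcsin(-0.687274) = -43.415°.
For the longitude increment, Δλ = atan2( sin θ sin δ cos φ₁, cos δ − sin φ₁ sin φ₂ ) = atan2(-0.283724, 0.276631) = -45.725°.
Hence λ₂ = 146.236° + -45.725° = 100.511°.

latitude -43.415°, longitude 100.511°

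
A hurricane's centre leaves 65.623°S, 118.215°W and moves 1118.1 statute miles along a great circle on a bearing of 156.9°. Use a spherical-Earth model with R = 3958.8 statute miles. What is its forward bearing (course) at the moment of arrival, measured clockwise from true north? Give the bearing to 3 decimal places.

final bearing 124.371°

Central angle δ = d/R = 0.282434 rad.
Converting: φ₁ = -1.145337 rad, θ = 2.738422 rad.
sin φ₂ = sin φ₁ cos δ + cos φ₁ sin δ cos θ = (-0.910849)(0.960380) + (0.412739)(0.278694)(-0.919821) = -0.980567
φ₂ = asin(-0.980567) = -1.373329 rad = -78.686°.
Δλ = atan2( sin θ sin δ cos φ₁ , cos δ − sin φ₁ sin φ₂ ) = atan2(0.045130, 0.067231) = 0.591175 rad = 33.872°.
λ₂ = λ₁ + Δλ = -84.343°.
The forward bearing on arrival equals the back-azimuth from the destination plus 180°.
Back-azimuth from P₂ (-78.686°, -84.343°) to P₁ (-65.623°, -118.215°), with Δλ' = λ₁ − λ₂ = -33.872°: atan2( sin Δλ' cos φ₁ , cos φ₂ sin φ₁ − sin φ₂ cos φ₁ cos Δλ' ) = 304.371°.
Final bearing = (304.371° + 180°) mod 360° = 124.371°.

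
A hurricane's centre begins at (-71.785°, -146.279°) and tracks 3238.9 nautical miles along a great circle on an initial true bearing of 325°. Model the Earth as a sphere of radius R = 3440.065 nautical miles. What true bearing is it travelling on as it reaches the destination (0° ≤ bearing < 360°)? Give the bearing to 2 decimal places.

final bearing 348.96°

Angular distance δ = d/R = 3238.9 / 3440.065 = 0.941523 rad.
With φ₁ = -71.785° = -1.252885 rad and θ = 325° = 5.672320 rad:
Applying the spherical law of cosines for sides, sin φ₂ = sin φ₁ cos δ + cos φ₁ sin δ cos θ = -0.352057, so φ₂ = -20.613°.
Then Δλ = atan2(-0.144948, 0.254142) = -0.518329 rad, from sin θ sin δ cos φ₁ over cos δ − sin φ₁ sin φ₂.
λ₂ = λ₁ + Δλ = -175.977°.
The forward bearing on arrival equals the back-azimuth from the destination plus 180°.
Back-azimuth from P₂ (-20.61°, -175.98°) to P₁ (-71.78°, -146.28°), with Δλ' = λ₁ − λ₂ = 29.70°: atan2( sin Δλ' cos φ₁ , cos φ₂ sin φ₁ − sin φ₂ cos φ₁ cos Δλ' ) = 168.96°.
Final bearing = (168.96° + 180°) mod 360° = 348.96°.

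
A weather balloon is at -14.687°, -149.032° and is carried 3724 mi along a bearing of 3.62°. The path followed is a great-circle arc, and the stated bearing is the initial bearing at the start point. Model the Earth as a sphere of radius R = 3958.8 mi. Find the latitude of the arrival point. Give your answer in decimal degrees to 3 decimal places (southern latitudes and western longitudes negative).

latitude 39.095°

δ = 3724/3958.8 = 0.940689 rad (53.8975°).
Converting: φ₁ = -0.256337 rad, θ = 0.063181 rad.
Destination latitude: φ₂ = arcsin( sin φ₁ cos δ + cos φ₁ sin δ cos θ ) = arcsin(0.630612) = 39.095°.
Δλ = atan2( sin θ sin δ cos φ₁ , cos δ − sin φ₁ sin φ₂ ) = atan2(0.049347, 0.749116) = 0.065779 rad = 3.769°.
λ₂ = -149.032° + 3.769° = -145.263°.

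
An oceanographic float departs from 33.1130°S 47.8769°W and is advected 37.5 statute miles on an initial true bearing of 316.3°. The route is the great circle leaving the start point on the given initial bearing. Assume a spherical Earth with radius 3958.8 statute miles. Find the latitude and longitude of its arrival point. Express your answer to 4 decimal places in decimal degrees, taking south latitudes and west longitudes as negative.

The arc subtends δ = 37.5/3958.8 = 0.009473 rad at the centre.
With φ₁ = -33.1130° = -0.577931 rad and θ = 316.3° = 5.520476 rad:
sin φ₂ = sin φ₁ cos δ + cos φ₁ sin δ cos θ = (-0.546292)(0.999955) + (0.837595)(0.009472)(0.722967) = -0.540531
φ₂ = asin(-0.540531) = -0.571069 rad = -32.7198°.
For the longitude increment, Δλ = atan2( sin θ sin δ cos φ₁, cos δ − sin φ₁ sin φ₂ ) = atan2(-0.005481, 0.704667) = -0.4457°.
λ₂ = -47.8769° + -0.4457° = -48.3226°.

latitude -32.7198°, longitude -48.3226°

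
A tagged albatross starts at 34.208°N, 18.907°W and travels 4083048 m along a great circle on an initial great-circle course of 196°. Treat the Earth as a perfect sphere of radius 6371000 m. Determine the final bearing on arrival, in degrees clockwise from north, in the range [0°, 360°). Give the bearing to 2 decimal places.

Angular distance δ = d/R = 4083048 / 6371000 = 0.640880 rad.
With φ₁ = 34.208° = 0.597042 rad and θ = 196° = 3.420845 rad:
Destination latitude: φ₂ = arcsin( sin φ₁ cos δ + cos φ₁ sin δ cos θ ) = arcsin(-0.024669) = -1.414°.
Δλ = atan2( sin θ sin δ cos φ₁ , cos δ − sin φ₁ sin φ₂ ) = atan2(-0.136293, 0.815439) = -0.165610 rad = -9.489°.
λ₂ = -18.907° + -9.489° = -28.396°.
The forward bearing on arrival equals the back-azimuth from the destination plus 180°.
Back-azimuth from P₂ (-1.41°, -28.40°) to P₁ (34.21°, -18.91°), with Δλ' = λ₁ − λ₂ = 9.49°: atan2( sin Δλ' cos φ₁ , cos φ₂ sin φ₁ − sin φ₂ cos φ₁ cos Δλ' ) = 13.18°.
Final bearing = (13.18° + 180°) mod 360° = 193.18°.

final bearing 193.18°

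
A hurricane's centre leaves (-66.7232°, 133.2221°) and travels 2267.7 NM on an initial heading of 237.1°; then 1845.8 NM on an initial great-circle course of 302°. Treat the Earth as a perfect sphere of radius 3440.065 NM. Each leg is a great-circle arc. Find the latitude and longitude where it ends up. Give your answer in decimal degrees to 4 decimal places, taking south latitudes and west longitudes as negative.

Apply the spherical direct solution leg by leg, carrying full precision between legs.
Leg 1: from (-66.7232°, 133.2221°), δ = 2267.7/3440.065 = 0.659203 rad, θ = 237.1° → φ = -59.0493°, λ = 43.9762°.
Leg 2: from (-59.0493°, 43.9762°), δ = 1845.8/3440.065 = 0.536560 rad, θ = 302° → φ = -36.7108°, λ = 11.2408°.

latitude -36.7108°, longitude 11.2408°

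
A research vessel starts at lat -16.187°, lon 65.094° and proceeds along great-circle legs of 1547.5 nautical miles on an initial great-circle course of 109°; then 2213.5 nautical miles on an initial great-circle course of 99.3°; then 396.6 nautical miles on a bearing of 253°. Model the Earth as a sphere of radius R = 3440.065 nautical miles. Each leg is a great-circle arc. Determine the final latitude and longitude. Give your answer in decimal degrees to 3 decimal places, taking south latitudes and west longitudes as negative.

latitude -25.290°, longitude 124.803°

Apply the spherical direct solution leg by leg, carrying full precision between legs.
Leg 1: from (-16.187°, 65.094°), δ = 1547.5/3440.065 = 0.449846 rad, θ = 109° → φ = -22.768°, λ = 91.574°.
Leg 2: from (-22.768°, 91.574°), δ = 2213.5/3440.065 = 0.643447 rad, θ = 99.3° → φ = -23.516°, λ = 131.792°.
Leg 3: from (-23.516°, 131.792°), δ = 396.6/3440.065 = 0.115289 rad, θ = 253° → φ = -25.290°, λ = 124.803°.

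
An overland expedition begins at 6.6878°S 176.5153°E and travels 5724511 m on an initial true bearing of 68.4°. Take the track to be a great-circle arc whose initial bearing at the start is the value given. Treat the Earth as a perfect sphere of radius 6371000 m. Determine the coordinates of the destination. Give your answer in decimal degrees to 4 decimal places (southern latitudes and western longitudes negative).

latitude 12.3298°, longitude -135.3564°

Angular distance δ = d/R = 5724511 / 6371000 = 0.898526 rad.
Converting: φ₁ = -0.116724 rad, θ = 1.193805 rad.
Applying the spherical law of cosines for sides, sin φ₂ = sin φ₁ cos δ + cos φ₁ sin δ cos θ = 0.213538, so φ₂ = 12.3298°.
Δλ = atan2( sin θ sin δ cos φ₁ , cos δ − sin φ₁ sin φ₂ ) = atan2(0.722516, 0.647632) = 0.839998 rad = 48.1283°.
λ₂ = 176.5153° + 48.1283° = 224.6436°, normalized to (−180°, 180°] → -135.3564°.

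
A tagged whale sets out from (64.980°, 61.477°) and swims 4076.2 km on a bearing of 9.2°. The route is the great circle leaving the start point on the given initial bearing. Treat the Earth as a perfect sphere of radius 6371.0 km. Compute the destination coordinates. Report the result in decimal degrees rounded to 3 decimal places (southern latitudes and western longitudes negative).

latitude 77.473°, longitude -144.632°

The arc subtends δ = 4076.2/6371 = 0.639805 rad at the centre.
With φ₁ = 64.980° = 1.134115 rad and θ = 9.2° = 0.160570 rad:
Destination latitude: φ₂ = arcsin( sin φ₁ cos δ + cos φ₁ sin δ cos θ ) = arcsin(0.976193) = 77.473°.
Then Δλ = atan2(0.040371, -0.082375) = 2.685904 rad, from sin θ sin δ cos φ₁ over cos δ − sin φ₁ sin φ₂.
λ₂ = 61.477° + 153.891° = 215.368°, normalized to (−180°, 180°] → -144.632°.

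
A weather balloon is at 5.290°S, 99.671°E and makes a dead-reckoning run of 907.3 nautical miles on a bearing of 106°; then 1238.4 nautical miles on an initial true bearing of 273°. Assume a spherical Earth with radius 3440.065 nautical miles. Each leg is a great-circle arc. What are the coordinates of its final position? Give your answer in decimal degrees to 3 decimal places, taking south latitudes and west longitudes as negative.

latitude -7.589°, longitude 93.592°

Apply the spherical direct solution leg by leg, carrying full precision between legs.
Leg 1: from (-5.290°, 99.671°), δ = 907.3/3440.065 = 0.263745 rad, θ = 106° → φ = -9.239°, λ = 114.379°.
Leg 2: from (-9.239°, 114.379°), δ = 1238.4/3440.065 = 0.359993 rad, θ = 273° → φ = -7.589°, λ = 93.592°.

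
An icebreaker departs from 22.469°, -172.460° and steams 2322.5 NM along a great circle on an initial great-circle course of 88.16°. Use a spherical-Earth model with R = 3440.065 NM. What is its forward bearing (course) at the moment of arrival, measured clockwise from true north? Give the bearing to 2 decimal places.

final bearing 103.15°

The arc subtends δ = 2322.5/3440.065 = 0.675133 rad at the centre.
Start latitude φ₁ = 0.392158 rad; initial bearing θ = 1.538682 rad.
Applying the spherical law of cosines for sides, sin φ₂ = sin φ₁ cos δ + cos φ₁ sin δ cos θ = 0.316886, so φ₂ = 18.475°.
Then Δλ = atan2(0.577257, 0.659515) = 0.718985 rad, from sin θ sin δ cos φ₁ over cos δ − sin φ₁ sin φ₂.
Hence λ₂ = -172.460° + 41.195° = -131.265°.
The forward bearing on arrival equals the back-azimuth from the destination plus 180°.
Back-azimuth from P₂ (18.47°, -131.27°) to P₁ (22.47°, -172.46°), with Δλ' = λ₁ − λ₂ = -41.19°: atan2( sin Δλ' cos φ₁ , cos φ₂ sin φ₁ − sin φ₂ cos φ₁ cos Δλ' ) = 283.15°.
Final bearing = (283.15° + 180°) mod 360° = 103.15°.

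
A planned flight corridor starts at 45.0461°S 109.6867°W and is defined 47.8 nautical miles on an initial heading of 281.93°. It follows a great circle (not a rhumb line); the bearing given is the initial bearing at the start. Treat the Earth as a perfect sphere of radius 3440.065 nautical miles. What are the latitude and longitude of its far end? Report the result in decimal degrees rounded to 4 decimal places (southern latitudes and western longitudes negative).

latitude -44.8762°, longitude -110.7859°

Central angle δ = d/R = 0.013895 rad.
With φ₁ = -45.0461° = -0.786203 rad and θ = 281.93° = 4.920607 rad:
Destination latitude: φ₂ = arcsin( sin φ₁ cos δ + cos φ₁ sin δ cos θ ) = arcsin(-0.705578) = -44.8762°.
Δλ = atan2( sin θ sin δ cos φ₁ , cos δ − sin φ₁ sin φ₂ ) = atan2(-0.009605, 0.500583) = -0.019185 rad = -1.0992°.
Hence λ₂ = -109.6867° + -1.0992° = -110.7859°.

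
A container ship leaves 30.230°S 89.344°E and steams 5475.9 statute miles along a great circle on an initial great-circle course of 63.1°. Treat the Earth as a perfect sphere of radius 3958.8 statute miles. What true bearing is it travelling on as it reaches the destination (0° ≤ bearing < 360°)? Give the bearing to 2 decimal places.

δ = 5475.9/3958.8 = 1.383222 rad (79.2528°).
Start latitude φ₁ = -0.527613 rad; initial bearing θ = 1.101303 rad.
Destination latitude: φ₂ = arcsin( sin φ₁ cos δ + cos φ₁ sin δ cos θ ) = arcsin(0.290166) = 16.868°.
For the longitude increment, Δλ = atan2( sin θ sin δ cos φ₁, cos δ − sin φ₁ sin φ₂ ) = atan2(0.757008, 0.332567) = 66.283°.
λ₂ = 89.344° + 66.283° = 155.627°.
The forward bearing on arrival equals the back-azimuth from the destination plus 180°.
Back-azimuth from P₂ (16.87°, 155.63°) to P₁ (-30.23°, 89.34°), with Δλ' = λ₁ − λ₂ = -66.28°: atan2( sin Δλ' cos φ₁ , cos φ₂ sin φ₁ − sin φ₂ cos φ₁ cos Δλ' ) = 233.63°.
Final bearing = (233.63° + 180°) mod 360° = 53.63°.

final bearing 53.63°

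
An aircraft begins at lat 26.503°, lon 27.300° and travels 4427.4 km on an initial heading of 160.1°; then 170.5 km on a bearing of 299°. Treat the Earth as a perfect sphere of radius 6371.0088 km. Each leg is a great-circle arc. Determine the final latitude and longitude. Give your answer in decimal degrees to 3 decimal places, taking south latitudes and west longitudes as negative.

Apply the spherical direct solution leg by leg, carrying full precision between legs.
Leg 1: from (26.503°, 27.300°), δ = 4427.4/6371.0088 = 0.694929 rad, θ = 160.1° → φ = -11.307°, λ = 40.142°.
Leg 2: from (-11.307°, 40.142°), δ = 170.5/6371.0088 = 0.026762 rad, θ = 299° → φ = -10.560°, λ = 38.778°.

latitude -10.560°, longitude 38.778°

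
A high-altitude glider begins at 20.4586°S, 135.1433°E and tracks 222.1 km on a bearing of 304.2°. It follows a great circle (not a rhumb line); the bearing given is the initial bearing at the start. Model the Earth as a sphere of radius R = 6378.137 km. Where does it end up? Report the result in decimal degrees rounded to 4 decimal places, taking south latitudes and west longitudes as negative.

Central angle δ = d/R = 0.034822 rad.
With φ₁ = -20.4586° = -0.357070 rad and θ = 304.2° = 5.309292 rad:
sin φ₂ = sin φ₁ cos δ + cos φ₁ sin δ cos θ = (-0.349530)(0.999394) + (0.936925)(0.034815)(0.562083) = -0.330984
φ₂ = asin(-0.330984) = -0.337346 rad = -19.3285°.
Then Δλ = atan2(-0.026979, 0.883705) = -0.030520 rad, from sin θ sin δ cos φ₁ over cos δ − sin φ₁ sin φ₂.
λ₂ = λ₁ + Δλ = 133.3947°.

latitude -19.3285°, longitude 133.3947°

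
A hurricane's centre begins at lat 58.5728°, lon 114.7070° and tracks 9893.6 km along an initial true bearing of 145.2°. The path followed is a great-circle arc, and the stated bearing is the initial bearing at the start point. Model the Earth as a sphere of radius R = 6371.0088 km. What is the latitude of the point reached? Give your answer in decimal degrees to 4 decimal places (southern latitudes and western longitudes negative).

Central angle δ = d/R = 1.552909 rad.
Converting: φ₁ = 1.022288 rad, θ = 2.534218 rad.
Destination latitude: φ₂ = arcsin( sin φ₁ cos δ + cos φ₁ sin δ cos θ ) = arcsin(-0.412829) = -24.3827°.
Then Δλ = atan2(0.297531, 0.370154) = 0.677055 rad, from sin θ sin δ cos φ₁ over cos δ − sin φ₁ sin φ₂.
λ₂ = 114.7070° + 38.7924° = 153.4994°.

latitude -24.3827°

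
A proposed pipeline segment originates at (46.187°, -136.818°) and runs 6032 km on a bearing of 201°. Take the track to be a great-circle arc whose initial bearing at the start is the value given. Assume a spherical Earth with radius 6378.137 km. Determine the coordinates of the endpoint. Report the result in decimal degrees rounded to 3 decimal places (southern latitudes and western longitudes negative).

The arc subtends δ = 6032/6378.137 = 0.945731 rad at the centre.
Start latitude φ₁ = 0.806115 rad; initial bearing θ = 3.508112 rad.
sin φ₂ = sin φ₁ cos δ + cos φ₁ sin δ cos θ = (0.721603)(0.585150) + (0.692307)(0.810925)(-0.933580) = -0.101874
φ₂ = asin(-0.101874) = -0.102051 rad = -5.847°.
Δλ = atan2( sin θ sin δ cos φ₁ , cos δ − sin φ₁ sin φ₂ ) = atan2(-0.201191, 0.658663) = -0.296452 rad = -16.985°.
Hence λ₂ = -136.818° + -16.985° = -153.803°.

latitude -5.847°, longitude -153.803°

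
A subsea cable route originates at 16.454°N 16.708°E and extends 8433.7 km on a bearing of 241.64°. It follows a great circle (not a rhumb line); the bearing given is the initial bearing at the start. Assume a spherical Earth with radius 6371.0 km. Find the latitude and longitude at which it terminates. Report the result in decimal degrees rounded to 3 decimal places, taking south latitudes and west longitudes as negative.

latitude -21.868°, longitude -50.134°

δ = 8433.7/6371 = 1.323764 rad (75.8461°).
Start latitude φ₁ = 0.287176 rad; initial bearing θ = 4.217414 rad.
Destination latitude: φ₂ = arcsin( sin φ₁ cos δ + cos φ₁ sin δ cos θ ) = arcsin(-0.372466) = -21.868°.
For the longitude increment, Δλ = atan2( sin θ sin δ cos φ₁, cos δ − sin φ₁ sin φ₂ ) = atan2(-0.818323, 0.350027) = -66.842°.
Hence λ₂ = 16.708° + -66.842° = -50.134°.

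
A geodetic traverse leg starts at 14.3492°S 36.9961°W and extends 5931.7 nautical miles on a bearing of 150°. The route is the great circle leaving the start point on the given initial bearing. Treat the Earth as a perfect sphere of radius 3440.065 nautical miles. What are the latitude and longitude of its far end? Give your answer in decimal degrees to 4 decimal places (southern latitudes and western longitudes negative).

Angular distance δ = d/R = 5931.7 / 3440.065 = 1.724299 rad.
Converting: φ₁ = -0.250441 rad, θ = 2.617994 rad.
sin φ₂ = sin φ₁ cos δ + cos φ₁ sin δ cos θ = (-0.247831)(-0.152900) + (0.968803)(0.988242)(-0.866025) = -0.791249
φ₂ = asin(-0.791249) = -0.912850 rad = -52.3024°.
Δλ = atan2( sin θ sin δ cos φ₁ , cos δ − sin φ₁ sin φ₂ ) = atan2(0.478706, -0.348997) = 2.200749 rad = 126.0936°.
λ₂ = λ₁ + Δλ = 89.0975°.

latitude -52.3024°, longitude 89.0975°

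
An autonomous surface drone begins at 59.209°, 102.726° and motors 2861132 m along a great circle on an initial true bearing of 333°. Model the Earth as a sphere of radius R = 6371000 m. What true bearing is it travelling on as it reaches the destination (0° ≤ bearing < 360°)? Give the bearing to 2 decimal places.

Central angle δ = d/R = 0.449087 rad.
Converting: φ₁ = 1.033392 rad, θ = 5.811946 rad.
sin φ₂ = sin φ₁ cos δ + cos φ₁ sin δ cos θ = (0.859040)(0.900844) + (0.511908)(0.434143)(0.891007) = 0.971880
φ₂ = asin(0.971880) = 1.333086 rad = 76.380°.
For the longitude increment, Δλ = atan2( sin θ sin δ cos φ₁, cos δ − sin φ₁ sin φ₂ ) = atan2(-0.100895, 0.065960) = -56.825°.
Hence λ₂ = 102.726° + -56.825° = 45.901°.
The forward bearing on arrival equals the back-azimuth from the destination plus 180°.
Back-azimuth from P₂ (76.38°, 45.90°) to P₁ (59.21°, 102.73°), with Δλ' = λ₁ − λ₂ = 56.83°: atan2( sin Δλ' cos φ₁ , cos φ₂ sin φ₁ − sin φ₂ cos φ₁ cos Δλ' ) = 99.27°.
Final bearing = (99.27° + 180°) mod 360° = 279.27°.

final bearing 279.27°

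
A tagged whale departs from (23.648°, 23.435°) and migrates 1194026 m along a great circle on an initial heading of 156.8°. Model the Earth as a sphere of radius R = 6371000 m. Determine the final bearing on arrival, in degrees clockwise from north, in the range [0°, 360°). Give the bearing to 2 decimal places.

final bearing 158.19°

Angular distance δ = d/R = 1194026 / 6371000 = 0.187416 rad.
Converting: φ₁ = 0.412735 rad, θ = 2.736676 rad.
Destination latitude: φ₂ = arcsin( sin φ₁ cos δ + cos φ₁ sin δ cos θ ) = arcsin(0.237220) = 13.722°.
Then Δλ = atan2(0.067236, 0.887336) = 0.075628 rad, from sin θ sin δ cos φ₁ over cos δ − sin φ₁ sin φ₂.
Hence λ₂ = 23.435° + 4.333° = 27.768°.
The forward bearing on arrival equals the back-azimuth from the destination plus 180°.
Back-azimuth from P₂ (13.72°, 27.77°) to P₁ (23.65°, 23.43°), with Δλ' = λ₁ − λ₂ = -4.33°: atan2( sin Δλ' cos φ₁ , cos φ₂ sin φ₁ − sin φ₂ cos φ₁ cos Δλ' ) = 338.19°.
Final bearing = (338.19° + 180°) mod 360° = 158.19°.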